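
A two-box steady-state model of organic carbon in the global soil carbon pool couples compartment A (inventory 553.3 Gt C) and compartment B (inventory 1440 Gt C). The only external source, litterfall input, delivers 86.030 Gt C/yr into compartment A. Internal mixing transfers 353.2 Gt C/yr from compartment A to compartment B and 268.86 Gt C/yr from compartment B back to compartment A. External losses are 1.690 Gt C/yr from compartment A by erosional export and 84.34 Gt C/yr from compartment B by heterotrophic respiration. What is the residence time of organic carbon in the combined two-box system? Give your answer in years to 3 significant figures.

23.2 yr

Residence time in the combined system uses the total inventory and the total *external* removal — internal exchanges between the two boxes cancel.
M_total = 553.3 + 1440 = 1993.3 Gt C.
ΣF_external_out = 1.690 + 84.34 = 86.030 Gt C/yr.
τ = M_total / ΣF_ext = 1993.3 / 86.030 = 23.17 yr.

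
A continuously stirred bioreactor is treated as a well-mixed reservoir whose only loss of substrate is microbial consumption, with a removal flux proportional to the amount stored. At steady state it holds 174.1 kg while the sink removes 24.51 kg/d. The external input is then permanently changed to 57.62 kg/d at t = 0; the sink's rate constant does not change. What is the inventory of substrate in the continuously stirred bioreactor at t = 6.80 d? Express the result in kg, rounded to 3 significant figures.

The sink rate constant is k = F₀/M₀ = 24.51/174.1 = 0.1408 d⁻¹.
Solving dM/dt = F₁ − kM with M(0) = M₀ gives M(t) = F₁/k + (M₀ − F₁/k)·e^(−kt).
F₁/k = 57.62/0.1408 = 409.29 kg; kt = 0.1408 × 6.80 = 0.9573, e^(−kt) = 0.3839.
M(6.80) = 409.29 + (174.1 − 409.29) × 0.3839 = 409.29 − 90.29 = 318.99 kg.

319 kg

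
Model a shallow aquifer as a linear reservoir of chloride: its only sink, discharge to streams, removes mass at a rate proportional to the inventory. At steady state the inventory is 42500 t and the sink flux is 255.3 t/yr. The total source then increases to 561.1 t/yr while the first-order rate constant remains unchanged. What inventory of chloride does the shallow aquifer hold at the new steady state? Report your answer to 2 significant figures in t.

Rate constant k = F/M = 255.3 / 42500 = 0.006007 yr⁻¹.
At the new steady state, source = k·M_new ⇒ M_new = 561.1 / 0.006007 = 93410 t.
(Equivalently M_new = M × F_new/F_old = 42500 × 561.1/255.3.)

93000 t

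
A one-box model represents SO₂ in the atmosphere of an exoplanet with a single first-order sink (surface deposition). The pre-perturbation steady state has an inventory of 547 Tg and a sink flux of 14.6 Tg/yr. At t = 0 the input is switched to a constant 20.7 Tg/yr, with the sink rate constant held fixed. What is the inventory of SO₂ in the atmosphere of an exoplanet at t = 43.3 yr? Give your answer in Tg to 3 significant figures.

704 Tg

The sink rate constant is k = F₀/M₀ = 14.6/547 = 0.02669 yr⁻¹.
Solving dM/dt = F₁ − kM with M(0) = M₀ gives M(t) = F₁/k + (M₀ − F₁/k)·e^(−kt).
F₁/k = 20.7/0.02669 = 775.54 Tg; kt = 0.02669 × 43.3 = 1.156, e^(−kt) = 0.3148.
M(43.3) = 775.54 + (547 − 775.54) × 0.3148 = 775.54 − 71.95 = 703.59 Tg.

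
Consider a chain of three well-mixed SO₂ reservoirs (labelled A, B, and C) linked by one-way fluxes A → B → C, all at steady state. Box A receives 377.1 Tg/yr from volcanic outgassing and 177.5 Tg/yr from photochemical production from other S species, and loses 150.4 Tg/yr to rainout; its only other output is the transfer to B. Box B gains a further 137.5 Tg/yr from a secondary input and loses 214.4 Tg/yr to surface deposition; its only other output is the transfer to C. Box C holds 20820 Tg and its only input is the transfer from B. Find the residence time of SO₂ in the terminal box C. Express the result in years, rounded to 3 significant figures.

63.6 yr

Box A: F(A→B) = (377.1 + 177.5) − 150.4 = 404.20 Tg/yr.
Box B: F(B→C) = (404.20 + 137.5) − 214.4 = 327.30 Tg/yr.
Box C throughput = its input = 327.30 Tg/yr; τ = 20820 / 327.30 = 63.61 yr.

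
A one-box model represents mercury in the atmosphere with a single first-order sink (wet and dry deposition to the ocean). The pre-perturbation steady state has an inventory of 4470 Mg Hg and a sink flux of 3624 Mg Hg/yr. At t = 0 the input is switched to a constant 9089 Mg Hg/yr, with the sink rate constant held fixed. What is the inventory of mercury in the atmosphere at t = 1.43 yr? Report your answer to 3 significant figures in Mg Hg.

9100 Mg Hg

τ = M₀/F₀ = 4470/3624 = 1.233 yr; rate constant k = 1/τ.
New steady state M_∞ = F₁/k = F₁·τ = 9089 × 1.233 = 11211 Mg Hg.
M(t) = M_∞ + (M₀ − M_∞)·e^(−t/τ); t/τ = 1.43/1.233 = 1.159, so e^(−t/τ) = 0.3137.
M(t) = 11211 − 6741 × 0.3137 = 9096.3 Mg Hg.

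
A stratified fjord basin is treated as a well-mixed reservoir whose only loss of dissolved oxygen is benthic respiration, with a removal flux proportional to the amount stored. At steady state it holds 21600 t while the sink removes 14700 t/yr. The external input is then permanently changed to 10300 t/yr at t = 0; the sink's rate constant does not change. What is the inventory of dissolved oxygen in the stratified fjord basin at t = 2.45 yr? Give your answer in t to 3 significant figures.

16400 t

The sink rate constant is k = F₀/M₀ = 14700/21600 = 0.6806 yr⁻¹.
Solving dM/dt = F₁ − kM with M(0) = M₀ gives M(t) = F₁/k + (M₀ − F₁/k)·e^(−kt).
F₁/k = 10300/0.6806 = 15135 t; kt = 0.6806 × 2.45 = 1.667, e^(−kt) = 0.1887.
M(2.45) = 15135 + (21600 − 15135) × 0.1887 = 15135 + 1220 = 16355 t.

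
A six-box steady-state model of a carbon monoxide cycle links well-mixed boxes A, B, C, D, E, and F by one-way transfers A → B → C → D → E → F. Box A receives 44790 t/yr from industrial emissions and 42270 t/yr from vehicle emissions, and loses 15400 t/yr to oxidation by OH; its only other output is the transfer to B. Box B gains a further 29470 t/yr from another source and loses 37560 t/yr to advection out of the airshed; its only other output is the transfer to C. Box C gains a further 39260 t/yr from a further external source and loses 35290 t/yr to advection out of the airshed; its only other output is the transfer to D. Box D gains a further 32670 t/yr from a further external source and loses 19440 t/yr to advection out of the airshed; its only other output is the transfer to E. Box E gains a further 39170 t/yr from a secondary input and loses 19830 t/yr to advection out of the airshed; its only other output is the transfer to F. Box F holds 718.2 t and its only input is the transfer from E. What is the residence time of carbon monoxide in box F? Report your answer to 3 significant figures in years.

Box A: F(A→B) = (44790 + 42270) − 15400 = 71660 t/yr.
Box B: F(B→C) = (71660 + 29470) − 37560 = 63570 t/yr.
Box C: F(C→D) = (63570 + 39260) − 35290 = 67540 t/yr.
Box D: F(D→E) = (67540 + 32670) − 19440 = 80770 t/yr.
Box E: F(E→F) = (80770 + 39170) − 19830 = 100110 t/yr.
Box F throughput = its input = 100110 t/yr; τ = 718.2 / 100110 = 0.007174 yr.

0.00717 yr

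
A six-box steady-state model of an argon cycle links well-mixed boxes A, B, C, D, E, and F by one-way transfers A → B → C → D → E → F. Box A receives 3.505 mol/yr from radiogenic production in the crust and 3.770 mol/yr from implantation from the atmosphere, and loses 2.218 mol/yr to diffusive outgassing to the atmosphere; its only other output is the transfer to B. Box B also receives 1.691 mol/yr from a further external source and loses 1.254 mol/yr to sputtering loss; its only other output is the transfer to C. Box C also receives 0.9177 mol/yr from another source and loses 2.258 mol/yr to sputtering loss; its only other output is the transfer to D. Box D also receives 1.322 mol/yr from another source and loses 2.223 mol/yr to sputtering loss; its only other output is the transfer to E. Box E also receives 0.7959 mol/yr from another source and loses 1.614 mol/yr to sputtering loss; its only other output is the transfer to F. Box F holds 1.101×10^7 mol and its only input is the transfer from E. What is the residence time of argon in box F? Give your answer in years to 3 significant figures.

Box A: F(A→B) = (3.505 + 3.770) − 2.218 = 5.0570 mol/yr.
Box B: F(B→C) = (5.0570 + 1.691) − 1.254 = 5.4940 mol/yr.
Box C: F(C→D) = (5.4940 + 0.9177) − 2.258 = 4.1537 mol/yr.
Box D: F(D→E) = (4.1537 + 1.322) − 2.223 = 3.2527 mol/yr.
Box E: F(E→F) = (3.2527 + 0.7959) − 1.614 = 2.4346 mol/yr.
Box F throughput = its input = 2.4346 mol/yr; τ = 1.101×10^7 / 2.4346 = 4.522×10^6 yr.

4.52×10^6 yr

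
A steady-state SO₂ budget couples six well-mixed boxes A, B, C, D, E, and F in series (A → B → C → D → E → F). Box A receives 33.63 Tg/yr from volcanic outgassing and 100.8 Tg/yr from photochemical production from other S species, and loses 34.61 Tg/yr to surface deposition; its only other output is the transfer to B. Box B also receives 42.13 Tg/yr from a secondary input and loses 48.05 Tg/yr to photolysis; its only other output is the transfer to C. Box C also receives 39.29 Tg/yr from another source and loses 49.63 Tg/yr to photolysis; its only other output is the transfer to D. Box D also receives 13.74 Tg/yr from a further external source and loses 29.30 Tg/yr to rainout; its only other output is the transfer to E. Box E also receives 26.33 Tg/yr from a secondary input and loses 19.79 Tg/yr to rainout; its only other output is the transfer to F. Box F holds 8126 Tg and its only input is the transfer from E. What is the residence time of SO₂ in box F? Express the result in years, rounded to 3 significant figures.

109 yr

Box A: F(A→B) = (33.63 + 100.8) − 34.61 = 99.820 Tg/yr.
Box B: F(B→C) = (99.820 + 42.13) − 48.05 = 93.900 Tg/yr.
Box C: F(C→D) = (93.900 + 39.29) − 49.63 = 83.560 Tg/yr.
Box D: F(D→E) = (83.560 + 13.74) − 29.30 = 68.000 Tg/yr.
Box E: F(E→F) = (68.000 + 26.33) − 19.79 = 74.540 Tg/yr.
Box F throughput = its input = 74.540 Tg/yr; τ = 8126 / 74.540 = 109.0 yr.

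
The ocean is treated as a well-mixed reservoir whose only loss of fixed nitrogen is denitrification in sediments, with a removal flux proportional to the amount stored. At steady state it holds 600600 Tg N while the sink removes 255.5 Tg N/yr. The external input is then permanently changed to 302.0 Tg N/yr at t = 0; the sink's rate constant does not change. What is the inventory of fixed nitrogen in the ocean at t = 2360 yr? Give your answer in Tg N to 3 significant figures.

τ = M₀/F₀ = 600600/255.5 = 2351 yr; rate constant k = 1/τ.
New steady state M_∞ = F₁/k = F₁·τ = 302.0 × 2351 = 709910 Tg N.
M(t) = M_∞ + (M₀ − M_∞)·e^(−t/τ); t/τ = 2360/2351 = 1.004, so e^(−t/τ) = 0.3664.
M(t) = 709910 − 109300 × 0.3664 = 669850 Tg N.

670000 Tg N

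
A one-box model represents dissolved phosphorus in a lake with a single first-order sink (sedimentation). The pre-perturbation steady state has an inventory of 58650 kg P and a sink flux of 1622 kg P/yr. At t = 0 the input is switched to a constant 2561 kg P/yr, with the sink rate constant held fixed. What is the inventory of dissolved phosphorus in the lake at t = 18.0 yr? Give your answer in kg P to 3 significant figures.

Residence time τ = M₀/F₀ = 36.16 yr. The eventual steady state is M_∞ = M₀·(F₁/F₀) = 58650 × 2561/1622 = 92603 kg P.
The anomaly ΔM(t) = M(t) − M_∞ decays as ΔM₀·e^(−t/τ) with ΔM₀ = 58650 − 92603 = −33950 kg P.
At t = 18.0 yr, e^(−t/τ) = e^(−0.4978) = 0.6079, so ΔM = −20640 kg P and M = 92603 − 20640 = 71964 kg P.

72000 kg P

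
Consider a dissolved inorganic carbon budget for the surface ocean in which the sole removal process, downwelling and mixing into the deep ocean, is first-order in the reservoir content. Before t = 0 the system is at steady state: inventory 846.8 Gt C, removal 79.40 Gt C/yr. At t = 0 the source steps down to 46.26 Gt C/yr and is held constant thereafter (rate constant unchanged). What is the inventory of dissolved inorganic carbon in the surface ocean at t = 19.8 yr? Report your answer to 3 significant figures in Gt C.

549 Gt C

Residence time τ = M₀/F₀ = 10.66 yr. The eventual steady state is M_∞ = M₀·(F₁/F₀) = 846.8 × 46.26/79.40 = 493.36 Gt C.
The anomaly ΔM(t) = M(t) − M_∞ decays as ΔM₀·e^(−t/τ) with ΔM₀ = 846.8 − 493.36 = 353.4 Gt C.
At t = 19.8 yr, e^(−t/τ) = e^(−1.857) = 0.1562, so ΔM = 55.21 Gt C and M = 493.36 + 55.21 = 548.57 Gt C.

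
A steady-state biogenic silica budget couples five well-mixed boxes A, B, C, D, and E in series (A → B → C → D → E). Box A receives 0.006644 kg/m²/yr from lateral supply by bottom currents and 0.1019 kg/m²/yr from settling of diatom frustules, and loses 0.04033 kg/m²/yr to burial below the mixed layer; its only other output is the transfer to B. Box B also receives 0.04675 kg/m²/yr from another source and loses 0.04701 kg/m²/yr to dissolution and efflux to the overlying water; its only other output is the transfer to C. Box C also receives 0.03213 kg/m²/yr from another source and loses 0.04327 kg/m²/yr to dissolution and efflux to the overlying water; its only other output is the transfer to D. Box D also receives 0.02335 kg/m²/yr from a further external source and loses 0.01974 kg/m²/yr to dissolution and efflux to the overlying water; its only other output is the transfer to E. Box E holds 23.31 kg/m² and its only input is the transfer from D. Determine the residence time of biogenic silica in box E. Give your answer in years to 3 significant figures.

Box A: F(A→B) = (0.006644 + 0.1019) − 0.04033 = 0.068214 kg/m²/yr.
Box B: F(B→C) = (0.068214 + 0.04675) − 0.04701 = 0.067954 kg/m²/yr.
Box C: F(C→D) = (0.067954 + 0.03213) − 0.04327 = 0.056814 kg/m²/yr.
Box D: F(D→E) = (0.056814 + 0.02335) − 0.01974 = 0.060424 kg/m²/yr.
Box E throughput = its input = 0.060424 kg/m²/yr; τ = 23.31 / 0.060424 = 385.8 yr.

386 yr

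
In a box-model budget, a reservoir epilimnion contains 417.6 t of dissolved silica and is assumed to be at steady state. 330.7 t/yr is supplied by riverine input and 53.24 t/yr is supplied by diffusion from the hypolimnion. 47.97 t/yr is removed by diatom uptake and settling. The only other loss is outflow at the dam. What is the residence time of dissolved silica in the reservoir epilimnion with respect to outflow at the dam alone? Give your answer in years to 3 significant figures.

1.24 yr

At steady state ΣF_in = ΣF_out.
ΣF_in = 330.7 + 53.24 = 383.94 t/yr.
Outflow at the dam flux = ΣF_in − (47.97) = 383.94 − 47.97 = 336.0 t/yr.
τ = M / F = 417.6 / 336.0 = 1.243 yr.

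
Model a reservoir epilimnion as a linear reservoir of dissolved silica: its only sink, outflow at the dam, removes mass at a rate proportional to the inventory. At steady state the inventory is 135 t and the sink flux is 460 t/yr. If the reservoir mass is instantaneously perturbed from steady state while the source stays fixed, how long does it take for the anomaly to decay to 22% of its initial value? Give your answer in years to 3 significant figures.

For a linear reservoir the anomaly decays as exp(−t/τ) with τ = M/F = 135/460 = 0.2935 yr.
exp(−t/τ) = 0.22 ⇒ t = −τ ln(0.22) = 0.2935 × 1.514 = 0.4444 yr.

0.444 yr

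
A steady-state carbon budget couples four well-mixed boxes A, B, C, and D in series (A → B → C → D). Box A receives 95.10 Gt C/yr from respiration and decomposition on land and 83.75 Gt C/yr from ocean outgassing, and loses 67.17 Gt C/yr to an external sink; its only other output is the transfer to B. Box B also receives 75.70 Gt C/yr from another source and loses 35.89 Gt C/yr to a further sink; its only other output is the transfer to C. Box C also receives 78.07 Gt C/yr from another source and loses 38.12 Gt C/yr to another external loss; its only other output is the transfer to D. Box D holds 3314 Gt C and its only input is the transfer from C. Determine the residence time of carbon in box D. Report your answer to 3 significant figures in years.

17.3 yr

Box A: F(A→B) = (95.10 + 83.75) − 67.17 = 111.68 Gt C/yr.
Box B: F(B→C) = (111.68 + 75.70) − 35.89 = 151.49 Gt C/yr.
Box C: F(C→D) = (151.49 + 78.07) − 38.12 = 191.44 Gt C/yr.
Box D throughput = its input = 191.44 Gt C/yr; τ = 3314 / 191.44 = 17.31 yr.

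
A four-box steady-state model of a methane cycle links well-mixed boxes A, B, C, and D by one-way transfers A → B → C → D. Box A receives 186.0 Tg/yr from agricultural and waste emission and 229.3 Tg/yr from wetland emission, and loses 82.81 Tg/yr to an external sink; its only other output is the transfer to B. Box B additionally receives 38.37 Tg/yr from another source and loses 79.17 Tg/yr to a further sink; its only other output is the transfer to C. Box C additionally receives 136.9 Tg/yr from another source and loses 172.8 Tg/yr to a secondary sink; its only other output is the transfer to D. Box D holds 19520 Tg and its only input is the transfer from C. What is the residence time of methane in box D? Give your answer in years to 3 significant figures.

76.3 yr

Box A: F(A→B) = (186.0 + 229.3) − 82.81 = 332.49 Tg/yr.
Box B: F(B→C) = (332.49 + 38.37) − 79.17 = 291.69 Tg/yr.
Box C: F(C→D) = (291.69 + 136.9) − 172.8 = 255.79 Tg/yr.
Box D throughput = its input = 255.79 Tg/yr; τ = 19520 / 255.79 = 76.31 yr.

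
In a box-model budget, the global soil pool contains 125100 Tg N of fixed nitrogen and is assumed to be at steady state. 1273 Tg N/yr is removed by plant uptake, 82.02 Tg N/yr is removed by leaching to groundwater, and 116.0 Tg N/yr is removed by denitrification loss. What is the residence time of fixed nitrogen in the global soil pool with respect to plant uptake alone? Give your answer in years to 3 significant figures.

Residence time with respect to a single sink: τ = M / F_sink.
τ = 125100 / 1273 = 98.27 yr.

98.3 yr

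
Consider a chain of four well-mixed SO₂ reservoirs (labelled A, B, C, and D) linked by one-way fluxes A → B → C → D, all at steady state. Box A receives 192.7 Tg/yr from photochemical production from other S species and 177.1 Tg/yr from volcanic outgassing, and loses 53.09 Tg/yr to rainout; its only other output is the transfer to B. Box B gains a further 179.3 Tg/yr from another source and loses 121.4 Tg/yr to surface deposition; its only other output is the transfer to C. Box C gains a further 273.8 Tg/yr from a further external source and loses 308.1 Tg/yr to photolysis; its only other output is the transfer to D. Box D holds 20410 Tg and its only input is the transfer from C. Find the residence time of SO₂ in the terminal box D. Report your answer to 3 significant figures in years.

60.0 yr

Box A: F(A→B) = (192.7 + 177.1) − 53.09 = 316.71 Tg/yr.
Box B: F(B→C) = (316.71 + 179.3) − 121.4 = 374.61 Tg/yr.
Box C: F(C→D) = (374.61 + 273.8) − 308.1 = 340.31 Tg/yr.
Box D throughput = its input = 340.31 Tg/yr; τ = 20410 / 340.31 = 59.97 yr.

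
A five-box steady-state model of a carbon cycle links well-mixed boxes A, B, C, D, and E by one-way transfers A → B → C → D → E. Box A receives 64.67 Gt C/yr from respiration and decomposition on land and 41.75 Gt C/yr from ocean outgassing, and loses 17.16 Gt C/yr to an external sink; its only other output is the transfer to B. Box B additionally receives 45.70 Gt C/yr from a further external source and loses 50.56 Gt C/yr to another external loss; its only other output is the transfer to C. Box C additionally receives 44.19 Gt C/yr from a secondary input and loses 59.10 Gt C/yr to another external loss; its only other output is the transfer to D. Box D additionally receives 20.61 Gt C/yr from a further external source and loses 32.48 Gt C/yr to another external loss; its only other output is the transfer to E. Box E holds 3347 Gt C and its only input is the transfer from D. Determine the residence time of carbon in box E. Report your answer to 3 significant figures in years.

58.1 yr

Box A: F(A→B) = (64.67 + 41.75) − 17.16 = 89.260 Gt C/yr.
Box B: F(B→C) = (89.260 + 45.70) − 50.56 = 84.400 Gt C/yr.
Box C: F(C→D) = (84.400 + 44.19) − 59.10 = 69.490 Gt C/yr.
Box D: F(D→E) = (69.490 + 20.61) − 32.48 = 57.620 Gt C/yr.
Box E throughput = its input = 57.620 Gt C/yr; τ = 3347 / 57.620 = 58.09 yr.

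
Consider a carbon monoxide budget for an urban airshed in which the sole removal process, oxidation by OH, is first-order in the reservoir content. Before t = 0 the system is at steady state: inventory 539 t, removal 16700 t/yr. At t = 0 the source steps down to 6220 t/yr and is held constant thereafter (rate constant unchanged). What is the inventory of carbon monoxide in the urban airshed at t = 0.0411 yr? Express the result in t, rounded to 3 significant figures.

The sink rate constant is k = F₀/M₀ = 16700/539 = 30.98 yr⁻¹.
Solving dM/dt = F₁ − kM with M(0) = M₀ gives M(t) = F₁/k + (M₀ − F₁/k)·e^(−kt).
F₁/k = 6220/30.98 = 200.75 t; kt = 30.98 × 0.0411 = 1.273, e^(−kt) = 0.2799.
M(0.0411) = 200.75 + (539 − 200.75) × 0.2799 = 200.75 + 94.67 = 295.42 t.

295 t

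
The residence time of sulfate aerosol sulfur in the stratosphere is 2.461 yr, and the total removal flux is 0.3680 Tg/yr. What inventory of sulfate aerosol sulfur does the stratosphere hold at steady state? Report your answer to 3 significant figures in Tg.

0.906 Tg

τ = M/F ⇒ M = τ × F = 2.461 × 0.3680 = 0.9056 Tg.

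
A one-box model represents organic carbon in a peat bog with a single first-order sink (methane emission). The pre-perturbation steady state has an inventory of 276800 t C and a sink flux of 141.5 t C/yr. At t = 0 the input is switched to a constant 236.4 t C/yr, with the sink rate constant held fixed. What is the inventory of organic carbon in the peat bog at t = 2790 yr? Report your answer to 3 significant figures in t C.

418000 t C

Residence time τ = M₀/F₀ = 1956 yr. The eventual steady state is M_∞ = M₀·(F₁/F₀) = 276800 × 236.4/141.5 = 462440 t C.
The anomaly ΔM(t) = M(t) − M_∞ decays as ΔM₀·e^(−t/τ) with ΔM₀ = 276800 − 462440 = −185600 t C.
At t = 2790 yr, e^(−t/τ) = e^(−1.426) = 0.2402, so ΔM = −44590 t C and M = 462440 − 44590 = 417850 t C.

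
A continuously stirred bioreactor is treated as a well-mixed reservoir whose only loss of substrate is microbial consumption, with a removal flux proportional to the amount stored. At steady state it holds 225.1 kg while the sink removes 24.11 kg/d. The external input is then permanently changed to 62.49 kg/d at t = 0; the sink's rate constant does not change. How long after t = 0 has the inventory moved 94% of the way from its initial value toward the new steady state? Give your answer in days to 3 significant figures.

τ = M₀/F₀ = 225.1/24.11 = 9.336 d.
The remaining gap fraction is e^(−t/τ); 94% covered ⇒ e^(−t/τ) = 0.0600.
t = −τ ln(0.0600) = 9.336 × 2.813 = 26.27 d.

26.3 d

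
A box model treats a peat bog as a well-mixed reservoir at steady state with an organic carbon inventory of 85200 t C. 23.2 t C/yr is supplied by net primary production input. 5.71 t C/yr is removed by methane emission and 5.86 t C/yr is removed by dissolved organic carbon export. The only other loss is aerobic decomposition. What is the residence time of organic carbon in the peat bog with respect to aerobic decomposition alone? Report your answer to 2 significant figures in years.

At steady state ΣF_in = ΣF_out.
ΣF_in = 23.200 t C/yr.
Aerobic decomposition flux = ΣF_in − (5.71 + 5.86) = 23.200 − 11.57 = 11.63 t C/yr.
τ = M / F = 85200 / 11.63 = 7326 yr.

7300 yr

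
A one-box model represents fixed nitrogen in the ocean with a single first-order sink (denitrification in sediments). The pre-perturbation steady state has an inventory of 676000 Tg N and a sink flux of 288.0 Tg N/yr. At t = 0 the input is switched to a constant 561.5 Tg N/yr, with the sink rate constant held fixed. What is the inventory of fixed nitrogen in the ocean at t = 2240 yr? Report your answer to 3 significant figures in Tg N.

1.07×10^6 Tg N

Residence time τ = M₀/F₀ = 2347 yr. The eventual steady state is M_∞ = M₀·(F₁/F₀) = 676000 × 561.5/288.0 = 1.3180×10^6 Tg N.
The anomaly ΔM(t) = M(t) − M_∞ decays as ΔM₀·e^(−t/τ) with ΔM₀ = 676000 − 1.3180×10^6 = −642000 Tg N.
At t = 2240 yr, e^(−t/τ) = e^(−0.9543) = 0.3851, so ΔM = −247200 Tg N and M = 1.3180×10^6 − 247200 = 1.0708×10^6 Tg N.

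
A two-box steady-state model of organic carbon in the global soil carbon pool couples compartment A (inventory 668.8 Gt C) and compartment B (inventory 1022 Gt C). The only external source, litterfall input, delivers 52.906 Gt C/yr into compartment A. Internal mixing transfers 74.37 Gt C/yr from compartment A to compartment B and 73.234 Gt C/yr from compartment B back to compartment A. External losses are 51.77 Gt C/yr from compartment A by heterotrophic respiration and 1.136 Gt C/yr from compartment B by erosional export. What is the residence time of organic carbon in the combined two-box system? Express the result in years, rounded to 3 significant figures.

Residence time in the combined system uses the total inventory and the total *external* removal — internal exchanges between the two boxes cancel.
M_total = 668.8 + 1022 = 1690.8 Gt C.
ΣF_external_out = 51.77 + 1.136 = 52.906 Gt C/yr.
τ = M_total / ΣF_ext = 1690.8 / 52.906 = 31.96 yr.

32.0 yr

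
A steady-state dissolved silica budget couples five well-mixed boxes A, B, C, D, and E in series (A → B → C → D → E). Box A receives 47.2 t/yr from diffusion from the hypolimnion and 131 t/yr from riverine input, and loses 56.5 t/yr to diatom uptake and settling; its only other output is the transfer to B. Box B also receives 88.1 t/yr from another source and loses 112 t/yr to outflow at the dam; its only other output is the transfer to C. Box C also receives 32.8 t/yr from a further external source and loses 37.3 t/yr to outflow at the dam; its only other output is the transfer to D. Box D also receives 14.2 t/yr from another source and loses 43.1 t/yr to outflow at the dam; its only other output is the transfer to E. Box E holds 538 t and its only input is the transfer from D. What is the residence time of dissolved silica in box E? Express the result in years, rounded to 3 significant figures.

8.35 yr

Box A: F(A→B) = (47.2 + 131) − 56.5 = 121.70 t/yr.
Box B: F(B→C) = (121.70 + 88.1) − 112 = 97.800 t/yr.
Box C: F(C→D) = (97.800 + 32.8) − 37.3 = 93.300 t/yr.
Box D: F(D→E) = (93.300 + 14.2) − 43.1 = 64.400 t/yr.
Box E throughput = its input = 64.400 t/yr; τ = 538 / 64.400 = 8.354 yr.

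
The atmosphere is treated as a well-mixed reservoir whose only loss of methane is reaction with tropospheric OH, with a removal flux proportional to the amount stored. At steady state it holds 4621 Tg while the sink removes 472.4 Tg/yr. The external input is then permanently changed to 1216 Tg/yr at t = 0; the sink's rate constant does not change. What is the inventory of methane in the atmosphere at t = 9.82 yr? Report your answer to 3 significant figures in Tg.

τ = M₀/F₀ = 4621/472.4 = 9.782 yr; rate constant k = 1/τ.
New steady state M_∞ = F₁/k = F₁·τ = 1216 × 9.782 = 11895 Tg.
M(t) = M_∞ + (M₀ − M_∞)·e^(−t/τ); t/τ = 9.82/9.782 = 1.004, so e^(−t/τ) = 0.3665.
M(t) = 11895 − 7274 × 0.3665 = 9229.3 Tg.

9230 Tg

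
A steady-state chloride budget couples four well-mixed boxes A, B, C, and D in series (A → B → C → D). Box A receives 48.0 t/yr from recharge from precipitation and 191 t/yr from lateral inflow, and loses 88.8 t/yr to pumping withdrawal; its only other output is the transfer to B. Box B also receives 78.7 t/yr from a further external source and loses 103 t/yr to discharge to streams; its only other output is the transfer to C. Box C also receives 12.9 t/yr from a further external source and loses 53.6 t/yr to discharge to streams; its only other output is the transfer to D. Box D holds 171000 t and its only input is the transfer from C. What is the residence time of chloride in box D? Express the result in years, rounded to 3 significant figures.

2010 yr

Box A: F(A→B) = (48.0 + 191) − 88.8 = 150.20 t/yr.
Box B: F(B→C) = (150.20 + 78.7) − 103 = 125.90 t/yr.
Box C: F(C→D) = (125.90 + 12.9) − 53.6 = 85.200 t/yr.
Box D throughput = its input = 85.200 t/yr; τ = 171000 / 85.200 = 2007 yr.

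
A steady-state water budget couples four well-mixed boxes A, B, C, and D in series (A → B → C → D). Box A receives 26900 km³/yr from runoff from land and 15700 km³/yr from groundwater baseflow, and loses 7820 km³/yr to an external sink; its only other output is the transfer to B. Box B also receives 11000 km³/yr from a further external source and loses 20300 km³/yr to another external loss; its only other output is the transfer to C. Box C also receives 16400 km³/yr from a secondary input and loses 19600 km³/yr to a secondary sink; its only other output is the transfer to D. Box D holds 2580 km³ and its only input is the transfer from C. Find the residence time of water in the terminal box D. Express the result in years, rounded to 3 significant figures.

Box A: F(A→B) = (26900 + 15700) − 7820 = 34780 km³/yr.
Box B: F(B→C) = (34780 + 11000) − 20300 = 25480 km³/yr.
Box C: F(C→D) = (25480 + 16400) − 19600 = 22280 km³/yr.
Box D throughput = its input = 22280 km³/yr; τ = 2580 / 22280 = 0.1158 yr.

0.116 yr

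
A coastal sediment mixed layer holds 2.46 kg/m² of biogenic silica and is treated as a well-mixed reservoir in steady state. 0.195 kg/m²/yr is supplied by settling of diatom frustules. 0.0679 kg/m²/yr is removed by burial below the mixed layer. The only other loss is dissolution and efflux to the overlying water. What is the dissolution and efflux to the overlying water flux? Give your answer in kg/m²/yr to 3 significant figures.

At steady state ΣF_in = ΣF_out.
ΣF_in = 0.19500 kg/m²/yr.
Dissolution and efflux to the overlying water flux = ΣF_in − (0.0679) = 0.19500 − 0.06790 = 0.1271 kg/m²/yr.

0.127 kg/m²/yr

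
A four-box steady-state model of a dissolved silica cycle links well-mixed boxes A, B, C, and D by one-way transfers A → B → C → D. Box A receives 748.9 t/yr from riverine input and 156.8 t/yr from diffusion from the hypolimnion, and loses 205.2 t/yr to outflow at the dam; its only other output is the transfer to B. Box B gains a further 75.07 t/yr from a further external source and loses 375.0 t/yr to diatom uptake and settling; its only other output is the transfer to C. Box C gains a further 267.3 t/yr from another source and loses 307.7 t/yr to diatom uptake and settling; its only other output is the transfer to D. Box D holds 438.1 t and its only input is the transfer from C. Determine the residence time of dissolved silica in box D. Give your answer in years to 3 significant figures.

1.22 yr

Box A: F(A→B) = (748.9 + 156.8) − 205.2 = 700.50 t/yr.
Box B: F(B→C) = (700.50 + 75.07) − 375.0 = 400.57 t/yr.
Box C: F(C→D) = (400.57 + 267.3) − 307.7 = 360.17 t/yr.
Box D throughput = its input = 360.17 t/yr; τ = 438.1 / 360.17 = 1.216 yr.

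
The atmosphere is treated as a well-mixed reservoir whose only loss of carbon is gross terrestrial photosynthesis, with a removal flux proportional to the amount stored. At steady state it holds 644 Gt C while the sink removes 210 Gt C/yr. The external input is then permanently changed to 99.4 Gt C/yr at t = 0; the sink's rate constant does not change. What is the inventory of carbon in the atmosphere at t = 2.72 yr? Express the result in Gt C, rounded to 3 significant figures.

445 Gt C

The sink rate constant is k = F₀/M₀ = 210/644 = 0.3261 yr⁻¹.
Solving dM/dt = F₁ − kM with M(0) = M₀ gives M(t) = F₁/k + (M₀ − F₁/k)·e^(−kt).
F₁/k = 99.4/0.3261 = 304.83 Gt C; kt = 0.3261 × 2.72 = 0.8870, e^(−kt) = 0.4119.
M(2.72) = 304.83 + (644 − 304.83) × 0.4119 = 304.83 + 139.7 = 444.53 Gt C.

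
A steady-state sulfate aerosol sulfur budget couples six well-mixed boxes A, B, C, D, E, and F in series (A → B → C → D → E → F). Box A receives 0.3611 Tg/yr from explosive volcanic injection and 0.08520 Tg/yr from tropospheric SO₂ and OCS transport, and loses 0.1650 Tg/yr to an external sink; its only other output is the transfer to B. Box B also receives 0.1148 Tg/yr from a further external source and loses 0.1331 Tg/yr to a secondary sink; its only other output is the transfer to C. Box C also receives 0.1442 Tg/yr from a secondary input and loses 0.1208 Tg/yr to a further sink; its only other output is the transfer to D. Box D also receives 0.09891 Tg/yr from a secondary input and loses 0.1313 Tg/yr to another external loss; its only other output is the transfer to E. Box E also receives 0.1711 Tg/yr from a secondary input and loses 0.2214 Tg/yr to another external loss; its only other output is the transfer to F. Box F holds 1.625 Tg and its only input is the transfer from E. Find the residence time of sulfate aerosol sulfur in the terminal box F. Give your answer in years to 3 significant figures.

Box A: F(A→B) = (0.3611 + 0.08520) − 0.1650 = 0.28130 Tg/yr.
Box B: F(B→C) = (0.28130 + 0.1148) − 0.1331 = 0.26300 Tg/yr.
Box C: F(C→D) = (0.26300 + 0.1442) − 0.1208 = 0.28640 Tg/yr.
Box D: F(D→E) = (0.28640 + 0.09891) − 0.1313 = 0.25401 Tg/yr.
Box E: F(E→F) = (0.25401 + 0.1711) − 0.2214 = 0.20371 Tg/yr.
Box F throughput = its input = 0.20371 Tg/yr; τ = 1.625 / 0.20371 = 7.977 yr.

7.98 yr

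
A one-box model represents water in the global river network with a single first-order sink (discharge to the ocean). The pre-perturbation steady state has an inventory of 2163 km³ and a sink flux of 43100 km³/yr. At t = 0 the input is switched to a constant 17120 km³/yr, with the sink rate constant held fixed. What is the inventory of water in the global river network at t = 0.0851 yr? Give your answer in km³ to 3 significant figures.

1100 km³

τ = M₀/F₀ = 2163/43100 = 0.05019 yr; rate constant k = 1/τ.
New steady state M_∞ = F₁/k = F₁·τ = 17120 × 0.05019 = 859.18 km³.
M(t) = M_∞ + (M₀ − M_∞)·e^(−t/τ); t/τ = 0.0851/0.05019 = 1.696, so e^(−t/τ) = 0.1835.
M(t) = 859.18 + 1304 × 0.1835 = 1098.4 km³.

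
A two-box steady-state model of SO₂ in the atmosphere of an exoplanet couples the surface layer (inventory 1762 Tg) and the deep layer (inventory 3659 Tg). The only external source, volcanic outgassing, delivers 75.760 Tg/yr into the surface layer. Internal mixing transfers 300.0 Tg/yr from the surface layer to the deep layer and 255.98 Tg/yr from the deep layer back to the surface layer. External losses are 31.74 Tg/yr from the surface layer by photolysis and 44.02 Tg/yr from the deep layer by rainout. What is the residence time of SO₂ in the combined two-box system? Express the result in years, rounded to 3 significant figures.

Treat the two boxes together as one reservoir: the mixing fluxes between them are internal recycling, so τ = ΣM / Σ(external losses).
M_total = 1762 + 3659 = 5421.0 Tg.
ΣF_external_out = 31.74 + 44.02 = 75.760 Tg/yr.
τ = M_total / ΣF_ext = 5421.0 / 75.760 = 71.55 yr.

71.6 yr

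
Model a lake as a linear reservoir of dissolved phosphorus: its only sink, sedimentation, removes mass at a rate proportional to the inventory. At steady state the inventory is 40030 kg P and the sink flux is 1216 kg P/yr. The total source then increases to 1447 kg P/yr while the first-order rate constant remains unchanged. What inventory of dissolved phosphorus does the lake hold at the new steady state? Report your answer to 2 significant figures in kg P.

48000 kg P

Rate constant k = F/M = 1216 / 40030 = 0.03038 yr⁻¹.
At the new steady state, source = k·M_new ⇒ M_new = 1447 / 0.03038 = 47630 kg P.
(Equivalently M_new = M × F_new/F_old = 40030 × 1447/1216.)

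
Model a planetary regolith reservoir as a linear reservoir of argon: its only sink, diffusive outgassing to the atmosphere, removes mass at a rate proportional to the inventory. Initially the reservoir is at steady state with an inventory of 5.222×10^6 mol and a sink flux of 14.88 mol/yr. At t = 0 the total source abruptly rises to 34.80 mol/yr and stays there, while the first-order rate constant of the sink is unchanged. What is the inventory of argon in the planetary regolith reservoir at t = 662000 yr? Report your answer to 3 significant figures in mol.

Residence time τ = M₀/F₀ = 350900 yr. The eventual steady state is M_∞ = M₀·(F₁/F₀) = 5.222×10^6 × 34.80/14.88 = 1.2213×10^7 mol.
The anomaly ΔM(t) = M(t) − M_∞ decays as ΔM₀·e^(−t/τ) with ΔM₀ = 5.222×10^6 − 1.2213×10^7 = −6.991×10^6 mol.
At t = 662000 yr, e^(−t/τ) = e^(−1.886) = 0.1516, so ΔM = −1.060×10^6 mol and M = 1.2213×10^7 − 1.060×10^6 = 1.1153×10^7 mol.

1.12×10^7 mol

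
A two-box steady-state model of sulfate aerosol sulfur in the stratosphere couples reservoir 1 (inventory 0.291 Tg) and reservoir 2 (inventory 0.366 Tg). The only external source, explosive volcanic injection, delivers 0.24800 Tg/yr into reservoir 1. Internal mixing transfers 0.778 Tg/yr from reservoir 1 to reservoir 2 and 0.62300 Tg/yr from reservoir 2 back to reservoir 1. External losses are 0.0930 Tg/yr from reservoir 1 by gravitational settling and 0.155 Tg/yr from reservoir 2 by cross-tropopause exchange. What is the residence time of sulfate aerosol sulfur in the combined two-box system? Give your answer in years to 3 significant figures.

For the system as a whole, the A↔B exchange is internal and contributes nothing to the throughput; only the external sinks remove mass.
M_total = 0.291 + 0.366 = 0.65700 Tg.
ΣF_external_out = 0.0930 + 0.155 = 0.24800 Tg/yr.
τ = M_total / ΣF_ext = 0.65700 / 0.24800 = 2.649 yr.

2.65 yr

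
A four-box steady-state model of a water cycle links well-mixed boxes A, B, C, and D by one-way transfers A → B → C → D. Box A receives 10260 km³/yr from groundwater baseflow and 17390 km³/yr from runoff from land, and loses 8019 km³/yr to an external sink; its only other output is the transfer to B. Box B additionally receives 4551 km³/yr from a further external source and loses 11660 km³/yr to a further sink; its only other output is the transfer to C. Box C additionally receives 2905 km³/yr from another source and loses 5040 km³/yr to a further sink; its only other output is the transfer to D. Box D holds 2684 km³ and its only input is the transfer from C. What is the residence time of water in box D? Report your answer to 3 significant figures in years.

0.258 yr

Box A: F(A→B) = (10260 + 17390) − 8019 = 19631 km³/yr.
Box B: F(B→C) = (19631 + 4551) − 11660 = 12522 km³/yr.
Box C: F(C→D) = (12522 + 2905) − 5040 = 10387 km³/yr.
Box D throughput = its input = 10387 km³/yr; τ = 2684 / 10387 = 0.2584 yr.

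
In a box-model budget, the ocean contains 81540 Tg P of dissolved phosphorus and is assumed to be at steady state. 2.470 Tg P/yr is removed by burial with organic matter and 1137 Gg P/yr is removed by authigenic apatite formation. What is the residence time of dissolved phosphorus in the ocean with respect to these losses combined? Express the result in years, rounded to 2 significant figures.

23000 yr

Convert the authigenic apatite formation flux: 1137 Gg P/yr = 1.137 Tg P/yr.
Total removal = 2.470 + 1.137 = 3.6070 Tg P/yr.
τ = M / ΣF_out = 81540 / 3.6070 = 22610 yr.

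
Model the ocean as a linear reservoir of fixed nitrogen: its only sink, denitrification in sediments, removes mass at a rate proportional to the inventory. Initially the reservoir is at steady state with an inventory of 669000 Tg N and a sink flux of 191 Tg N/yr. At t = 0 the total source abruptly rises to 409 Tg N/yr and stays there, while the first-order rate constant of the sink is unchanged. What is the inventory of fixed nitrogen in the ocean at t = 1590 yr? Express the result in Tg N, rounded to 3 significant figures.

948000 Tg N

The sink rate constant is k = F₀/M₀ = 191/669000 = 0.0002855 yr⁻¹.
Solving dM/dt = F₁ − kM with M(0) = M₀ gives M(t) = F₁/k + (M₀ − F₁/k)·e^(−kt).
F₁/k = 409/0.0002855 = 1.4326×10^6 Tg N; kt = 0.0002855 × 1590 = 0.4539, e^(−kt) = 0.6351.
M(1590) = 1.4326×10^6 + (669000 − 1.4326×10^6) × 0.6351 = 1.4326×10^6 − 485000 = 947610 Tg N.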